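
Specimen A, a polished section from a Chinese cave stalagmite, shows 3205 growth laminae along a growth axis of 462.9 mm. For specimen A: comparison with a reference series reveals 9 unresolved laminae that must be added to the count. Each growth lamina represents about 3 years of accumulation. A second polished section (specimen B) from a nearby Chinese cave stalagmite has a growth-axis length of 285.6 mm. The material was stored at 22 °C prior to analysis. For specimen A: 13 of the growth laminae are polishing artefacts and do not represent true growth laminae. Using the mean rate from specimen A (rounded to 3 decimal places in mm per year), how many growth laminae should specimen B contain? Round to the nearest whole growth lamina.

1983 growth laminae

Specimen A: after corrections the count is 3205 − 13 + 9 = 3201 growth laminae.
Specimen A: at 3 years per growth lamina, 3201 × 3 = 9603 years.
A: Mean rate = 462.9 mm / 9603 years ≈ 0.048 mm per year.
B spans 285.6 / 0.048 = 5950.00 years; at 3 years per growth lamina that is 5950.00 / 3 ≈ 1983 growth laminae.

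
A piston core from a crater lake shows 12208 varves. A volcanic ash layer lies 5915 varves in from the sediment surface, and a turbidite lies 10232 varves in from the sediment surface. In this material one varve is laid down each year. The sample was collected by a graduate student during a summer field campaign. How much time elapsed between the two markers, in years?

4317 years

10232 − 5915 = 4317 varves lie between the two events.
One varve per year makes the interval 4317 years.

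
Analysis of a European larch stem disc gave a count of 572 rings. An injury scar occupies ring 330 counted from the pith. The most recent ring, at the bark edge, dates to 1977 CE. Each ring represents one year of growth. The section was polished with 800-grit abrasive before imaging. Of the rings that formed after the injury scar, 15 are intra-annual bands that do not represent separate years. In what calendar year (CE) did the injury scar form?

Between ring 330 and the bark edge there are 572 − 330 = 242 rings.
Excluding 15 false rings: 242 − 15 = 227.
1977 − 227 = 1750 CE.

1750 CE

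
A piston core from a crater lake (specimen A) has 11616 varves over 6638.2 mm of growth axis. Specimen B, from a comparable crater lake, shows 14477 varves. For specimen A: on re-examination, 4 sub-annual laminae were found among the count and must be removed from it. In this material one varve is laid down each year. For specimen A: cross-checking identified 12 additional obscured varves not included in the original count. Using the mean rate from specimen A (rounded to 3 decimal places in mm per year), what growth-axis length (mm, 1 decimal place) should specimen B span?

8266.4 mm

Specimen A: after corrections the count is 11616 − 4 + 12 = 11624 varves.
A: Extension rate ≈ 6638.2 / 11624 = 0.571 mm/year.
B's length ≈ 0.571 × 14477 = 8266.4 mm.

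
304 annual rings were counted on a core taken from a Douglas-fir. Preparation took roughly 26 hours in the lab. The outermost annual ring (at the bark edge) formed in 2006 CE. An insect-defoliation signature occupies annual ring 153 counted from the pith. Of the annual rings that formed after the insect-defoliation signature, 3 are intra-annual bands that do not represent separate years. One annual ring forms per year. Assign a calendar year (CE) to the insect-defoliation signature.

The insect-defoliation signature sits at annual ring 153 from the pith, so 304 − 153 = 151 annual rings formed after it.
Excluding 3 false annual rings: 151 − 3 = 148.
Counting back 148 years from 2006 CE places the insect-defoliation signature in 2006 − 148 = 1858 CE.

1858 CE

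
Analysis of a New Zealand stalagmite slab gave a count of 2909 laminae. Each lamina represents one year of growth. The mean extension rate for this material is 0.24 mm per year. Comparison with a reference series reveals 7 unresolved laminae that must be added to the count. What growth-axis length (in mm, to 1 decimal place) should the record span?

699.8 mm

Correcting the raw count gives 2909 + 7 = 2916 true laminae.
Predicted length = 0.24 mm/year × 2916 years = 699.8 mm.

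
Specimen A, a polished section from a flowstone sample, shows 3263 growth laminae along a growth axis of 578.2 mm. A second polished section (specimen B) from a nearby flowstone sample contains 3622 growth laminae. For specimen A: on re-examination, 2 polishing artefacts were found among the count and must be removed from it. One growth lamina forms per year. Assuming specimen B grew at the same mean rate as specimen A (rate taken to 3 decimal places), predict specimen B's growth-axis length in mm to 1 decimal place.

Specimen A: after corrections the count is 3263 − 2 = 3261 growth laminae.
A: Mean rate = 578.2 mm / 3261 years ≈ 0.177 mm per year.
For B, 0.177 mm/year × 3622 years = 641.1 mm.

641.1 mm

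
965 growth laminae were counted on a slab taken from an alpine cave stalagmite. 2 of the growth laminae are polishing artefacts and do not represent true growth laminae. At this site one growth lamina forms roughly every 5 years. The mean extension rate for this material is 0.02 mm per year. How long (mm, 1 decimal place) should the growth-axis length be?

True growth lamina count = 965 − 2 = 963.
Multiplying by 5 years per growth lamina: 963 × 5 = 4815 years.
Predicted length = 0.02 mm/year × 4815 years = 96.3 mm.

96.3 mm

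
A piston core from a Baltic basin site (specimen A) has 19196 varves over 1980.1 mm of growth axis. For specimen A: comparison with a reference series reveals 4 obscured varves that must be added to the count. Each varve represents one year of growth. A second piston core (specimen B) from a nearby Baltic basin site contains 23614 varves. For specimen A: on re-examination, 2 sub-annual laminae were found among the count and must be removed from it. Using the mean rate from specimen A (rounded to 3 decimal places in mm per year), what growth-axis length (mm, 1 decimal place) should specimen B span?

2432.2 mm

Specimen A: after corrections the count is 19196 − 2 + 4 = 19198 varves.
A: Extension rate ≈ 1980.1 / 19198 = 0.103 mm/yr.
For B, 0.103 mm/year × 23614 years = 2432.2 mm.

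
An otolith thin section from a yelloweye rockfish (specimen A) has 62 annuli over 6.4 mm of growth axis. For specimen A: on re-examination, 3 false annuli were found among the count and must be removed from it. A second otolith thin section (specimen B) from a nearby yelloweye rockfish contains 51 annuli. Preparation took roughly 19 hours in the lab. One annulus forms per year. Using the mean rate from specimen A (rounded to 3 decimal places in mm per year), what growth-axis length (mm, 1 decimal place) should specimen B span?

5.5 mm

Specimen A: correcting the raw count gives 62 − 3 = 59 true annuli.
A: Mean rate = 6.4 mm / 59 years ≈ 0.108 mm/yr.
Length of B = 0.108 × 51 = 5.5 mm.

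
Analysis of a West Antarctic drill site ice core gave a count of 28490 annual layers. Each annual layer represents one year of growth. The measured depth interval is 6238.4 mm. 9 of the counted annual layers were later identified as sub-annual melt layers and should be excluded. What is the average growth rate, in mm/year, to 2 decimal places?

After corrections the count is 28490 − 9 = 28481 annual layers.
Extension rate ≈ 6238.4 / 28481 = 0.22 mm/year.

0.22 mm/year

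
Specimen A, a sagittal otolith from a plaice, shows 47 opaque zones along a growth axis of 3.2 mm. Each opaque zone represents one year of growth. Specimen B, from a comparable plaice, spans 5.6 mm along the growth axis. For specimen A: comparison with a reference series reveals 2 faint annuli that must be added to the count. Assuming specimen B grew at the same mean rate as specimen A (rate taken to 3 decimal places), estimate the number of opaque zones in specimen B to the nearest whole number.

Specimen A: true opaque zone count = 47 + 2 = 49.
A: 3.2 mm over 49 years gives 3.2 / 49 ≈ 0.065 mm/yr.
For B, 5.6 / 0.065 = 86.15 years ≈ 86 opaque zones.

86 opaque zones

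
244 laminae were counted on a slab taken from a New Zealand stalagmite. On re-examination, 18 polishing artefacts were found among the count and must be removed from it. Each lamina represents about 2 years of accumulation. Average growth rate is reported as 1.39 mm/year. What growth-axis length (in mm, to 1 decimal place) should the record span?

After corrections the count is 244 − 18 = 226 laminae.
226 laminae at 2 years each span 226 × 2 = 452 years.
452 years at 1.39 mm/year gives 1.39 × 452 = 628.3 mm.

628.3 mm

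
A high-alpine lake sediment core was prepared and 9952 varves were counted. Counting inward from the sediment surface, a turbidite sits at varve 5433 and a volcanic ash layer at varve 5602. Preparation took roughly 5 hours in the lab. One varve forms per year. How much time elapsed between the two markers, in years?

169 years

Separation: 5602 − 5433 = 169 varves.
One varve per year makes the interval 169 years.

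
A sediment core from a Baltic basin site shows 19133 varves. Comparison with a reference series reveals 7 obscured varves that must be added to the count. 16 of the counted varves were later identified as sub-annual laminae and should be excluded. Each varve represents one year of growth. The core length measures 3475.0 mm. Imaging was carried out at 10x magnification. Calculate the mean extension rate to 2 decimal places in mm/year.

After corrections the count is 19133 − 16 + 7 = 19124 varves.
Extension rate ≈ 3475.0 / 19124 = 0.18 mm/year.

0.18 mm/year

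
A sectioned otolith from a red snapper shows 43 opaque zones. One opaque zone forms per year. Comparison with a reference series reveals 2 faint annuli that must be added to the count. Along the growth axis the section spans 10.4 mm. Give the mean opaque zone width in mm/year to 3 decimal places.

After corrections the count is 43 + 2 = 45 opaque zones.
Mean rate = 10.4 mm / 45 years ≈ 0.231 mm/year.

0.231 mm/year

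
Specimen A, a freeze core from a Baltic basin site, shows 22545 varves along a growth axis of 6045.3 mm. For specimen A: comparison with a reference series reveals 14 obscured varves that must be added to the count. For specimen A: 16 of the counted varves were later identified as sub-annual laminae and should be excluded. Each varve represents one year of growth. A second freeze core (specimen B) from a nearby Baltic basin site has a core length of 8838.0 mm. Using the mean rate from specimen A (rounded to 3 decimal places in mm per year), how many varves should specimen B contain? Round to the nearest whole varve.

32978 varves

Specimen A: true varve count = 22545 − 16 + 14 = 22543.
A: Mean rate = 6045.3 mm / 22543 years ≈ 0.268 mm/yr.
B spans 8838.0 / 0.268 = 32977.61 years ≈ 32978 varves.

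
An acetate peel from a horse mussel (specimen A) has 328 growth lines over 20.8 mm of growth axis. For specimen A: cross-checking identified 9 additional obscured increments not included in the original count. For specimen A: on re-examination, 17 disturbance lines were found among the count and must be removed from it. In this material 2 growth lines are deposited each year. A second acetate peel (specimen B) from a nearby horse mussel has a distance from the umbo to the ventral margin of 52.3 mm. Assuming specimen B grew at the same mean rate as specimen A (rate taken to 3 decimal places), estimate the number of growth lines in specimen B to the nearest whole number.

Specimen A: adjusted count: 328 − 17 + 9 = 320 growth lines.
Specimen A: dividing by 2 growth lines per year: 320 / 2 = 160 years.
A: Extension rate ≈ 20.8 / 160 = 0.130 mm per year.
For B, 52.3 / 0.130 = 402.31 years; at 2 growth lines per year that is 402.31 × 2 ≈ 805 growth lines.

805 growth lines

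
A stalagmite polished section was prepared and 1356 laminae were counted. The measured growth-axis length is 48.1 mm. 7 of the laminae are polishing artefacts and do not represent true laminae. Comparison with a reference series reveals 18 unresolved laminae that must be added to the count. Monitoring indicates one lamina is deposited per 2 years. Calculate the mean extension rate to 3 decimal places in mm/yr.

After corrections the count is 1356 − 7 + 18 = 1367 laminae.
Multiplying by 2 years per lamina: 1367 × 2 = 2734 years.
48.1 mm over 2734 years gives 48.1 / 2734 ≈ 0.018 mm/yr.

0.018 mm/yr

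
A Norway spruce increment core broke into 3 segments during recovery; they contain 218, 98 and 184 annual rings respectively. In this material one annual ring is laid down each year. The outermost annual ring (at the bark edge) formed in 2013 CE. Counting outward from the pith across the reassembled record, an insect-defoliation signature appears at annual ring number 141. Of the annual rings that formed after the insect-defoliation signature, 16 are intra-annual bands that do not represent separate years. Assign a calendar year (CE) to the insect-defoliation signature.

1670 CE

Total annual rings = 218 + 98 + 184 = 500.
500 − 141 = 359 annual rings lie beyond the insect-defoliation signature toward the bark edge.
Removing the 16 false annual rings leaves 359 − 16 = 343 true annual rings beyond the insect-defoliation signature.
Counting back 343 years from 2013 CE places the insect-defoliation signature in 2013 − 343 = 1670 CE.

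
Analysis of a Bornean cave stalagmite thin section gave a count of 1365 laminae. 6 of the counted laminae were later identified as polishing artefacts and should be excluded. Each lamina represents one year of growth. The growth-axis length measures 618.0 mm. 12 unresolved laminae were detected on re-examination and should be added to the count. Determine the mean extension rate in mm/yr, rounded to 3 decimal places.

True lamina count = 1365 − 6 + 12 = 1371.
Extension rate ≈ 618.0 / 1371 = 0.451 mm/yr.

0.451 mm/yr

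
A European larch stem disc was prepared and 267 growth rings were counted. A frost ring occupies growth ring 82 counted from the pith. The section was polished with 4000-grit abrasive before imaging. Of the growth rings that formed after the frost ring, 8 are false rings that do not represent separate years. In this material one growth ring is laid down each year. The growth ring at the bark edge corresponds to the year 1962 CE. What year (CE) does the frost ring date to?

Between growth ring 82 and the bark edge there are 267 − 82 = 185 growth rings.
Excluding 8 false growth rings: 185 − 8 = 177.
1962 − 177 = 1785 CE.

1785 CE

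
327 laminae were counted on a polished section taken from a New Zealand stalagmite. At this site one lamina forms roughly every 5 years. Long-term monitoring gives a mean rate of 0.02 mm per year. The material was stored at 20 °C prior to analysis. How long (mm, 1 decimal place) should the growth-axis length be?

32.7 mm

Multiplying by 5 years per lamina: 327 × 5 = 1635 years.
Predicted length = 0.02 mm/year × 1635 years = 32.7 mm.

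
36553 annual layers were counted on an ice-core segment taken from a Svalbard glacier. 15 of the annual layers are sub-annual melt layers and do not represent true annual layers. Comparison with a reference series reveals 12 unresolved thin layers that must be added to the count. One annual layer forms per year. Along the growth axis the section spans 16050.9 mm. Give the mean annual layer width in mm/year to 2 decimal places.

0.44 mm/year

After corrections the count is 36553 − 15 + 12 = 36550 annual layers.
16050.9 mm over 36550 years gives 16050.9 / 36550 ≈ 0.44 mm/year.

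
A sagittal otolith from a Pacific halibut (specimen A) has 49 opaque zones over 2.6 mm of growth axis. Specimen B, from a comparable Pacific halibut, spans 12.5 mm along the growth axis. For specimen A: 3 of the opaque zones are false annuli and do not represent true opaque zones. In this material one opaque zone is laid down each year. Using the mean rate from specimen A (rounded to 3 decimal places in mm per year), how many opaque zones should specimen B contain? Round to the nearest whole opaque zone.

Specimen A: correcting the raw count gives 49 − 3 = 46 true opaque zones.
A: Extension rate ≈ 2.6 / 46 = 0.057 mm/yr.
B spans 12.5 / 0.057 = 219.30 years ≈ 219 opaque zones.

219 opaque zones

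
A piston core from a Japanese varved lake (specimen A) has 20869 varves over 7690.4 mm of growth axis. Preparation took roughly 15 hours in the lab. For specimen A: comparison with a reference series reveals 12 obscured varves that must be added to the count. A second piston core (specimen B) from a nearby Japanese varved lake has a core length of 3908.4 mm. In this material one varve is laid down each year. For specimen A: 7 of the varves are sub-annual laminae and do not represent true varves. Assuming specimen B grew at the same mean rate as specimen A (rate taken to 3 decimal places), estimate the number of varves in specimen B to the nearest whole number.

Specimen A: adjusted count: 20869 − 7 + 12 = 20874 varves.
A: Mean rate = 7690.4 mm / 20874 years ≈ 0.368 mm per year.
Specimen B: 3908.4 mm / 0.368 mm per year = 10620.65 years ≈ 10621 varves.

10621 varves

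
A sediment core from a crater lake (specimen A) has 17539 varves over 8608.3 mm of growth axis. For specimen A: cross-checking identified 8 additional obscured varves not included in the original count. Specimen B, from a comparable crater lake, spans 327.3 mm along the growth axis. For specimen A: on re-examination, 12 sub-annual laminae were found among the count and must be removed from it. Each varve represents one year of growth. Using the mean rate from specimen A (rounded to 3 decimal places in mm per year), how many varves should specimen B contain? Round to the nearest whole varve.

Specimen A: adjusted count: 17539 − 12 + 8 = 17535 varves.
A: Mean rate = 8608.3 mm / 17535 years ≈ 0.491 mm/year.
For B, 327.3 / 0.491 = 666.60 years ≈ 667 varves.

667 varves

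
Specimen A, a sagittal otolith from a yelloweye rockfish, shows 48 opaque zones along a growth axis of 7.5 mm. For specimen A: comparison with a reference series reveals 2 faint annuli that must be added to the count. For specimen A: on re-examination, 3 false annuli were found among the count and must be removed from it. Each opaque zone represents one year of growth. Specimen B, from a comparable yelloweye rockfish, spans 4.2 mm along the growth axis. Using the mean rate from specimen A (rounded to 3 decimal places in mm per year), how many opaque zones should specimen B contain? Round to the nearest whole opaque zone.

Specimen A: true opaque zone count = 48 − 3 + 2 = 47.
A: 7.5 mm over 47 years gives 7.5 / 47 ≈ 0.160 mm per year.
B spans 4.2 / 0.160 = 26.25 years ≈ 26 opaque zones.

26 opaque zones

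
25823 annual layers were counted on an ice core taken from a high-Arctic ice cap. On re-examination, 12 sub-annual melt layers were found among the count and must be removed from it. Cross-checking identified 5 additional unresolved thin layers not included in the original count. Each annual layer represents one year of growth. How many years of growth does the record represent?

Adjusted count: 25823 − 12 + 5 = 25816 annual layers.
One annual layer per year makes the duration 25816 years.

25816 years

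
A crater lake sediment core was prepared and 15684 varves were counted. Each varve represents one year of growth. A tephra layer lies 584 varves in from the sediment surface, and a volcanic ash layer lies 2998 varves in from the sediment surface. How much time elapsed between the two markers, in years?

Separation: 2998 − 584 = 2414 varves.
One varve per year makes the interval 2414 years.

2414 years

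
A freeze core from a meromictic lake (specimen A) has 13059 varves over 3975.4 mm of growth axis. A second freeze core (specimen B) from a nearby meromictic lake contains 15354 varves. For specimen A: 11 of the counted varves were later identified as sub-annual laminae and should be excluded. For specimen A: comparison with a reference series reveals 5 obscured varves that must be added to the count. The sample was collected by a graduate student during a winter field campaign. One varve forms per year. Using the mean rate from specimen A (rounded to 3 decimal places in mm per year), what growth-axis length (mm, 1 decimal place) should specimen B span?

Specimen A: true varve count = 13059 − 11 + 5 = 13053.
A: 3975.4 mm over 13053 years gives 3975.4 / 13053 ≈ 0.305 mm per year.
Length of B = 0.305 × 15354 = 4683.0 mm.

4683.0 mm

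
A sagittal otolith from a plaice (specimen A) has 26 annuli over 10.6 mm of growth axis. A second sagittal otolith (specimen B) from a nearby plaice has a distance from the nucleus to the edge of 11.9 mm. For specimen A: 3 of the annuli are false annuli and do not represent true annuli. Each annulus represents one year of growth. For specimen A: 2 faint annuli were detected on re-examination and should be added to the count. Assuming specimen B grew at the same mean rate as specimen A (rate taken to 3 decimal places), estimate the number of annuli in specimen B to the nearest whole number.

Specimen A: correcting the raw count gives 26 − 3 + 2 = 25 true annuli.
A: Mean rate = 10.6 mm / 25 years ≈ 0.424 mm/yr.
B spans 11.9 / 0.424 = 28.07 years ≈ 28 annuli.

28 annuli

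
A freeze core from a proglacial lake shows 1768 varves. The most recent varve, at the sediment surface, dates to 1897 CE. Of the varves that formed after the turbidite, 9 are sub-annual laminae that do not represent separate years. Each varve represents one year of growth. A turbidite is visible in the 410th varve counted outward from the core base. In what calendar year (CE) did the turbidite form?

548 CE

The turbidite sits at varve 410 from the core base, so 1768 − 410 = 1358 varves formed after it.
Excluding 9 false varves: 1358 − 9 = 1349.
1897 − 1349 = 548 CE.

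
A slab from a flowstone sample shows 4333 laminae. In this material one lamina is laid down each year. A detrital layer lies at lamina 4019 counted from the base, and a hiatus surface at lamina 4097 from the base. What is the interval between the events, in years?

The two markers are separated by 4097 − 4019 = 78 laminae.
At one lamina per year, 78 years elapsed between them.

78 years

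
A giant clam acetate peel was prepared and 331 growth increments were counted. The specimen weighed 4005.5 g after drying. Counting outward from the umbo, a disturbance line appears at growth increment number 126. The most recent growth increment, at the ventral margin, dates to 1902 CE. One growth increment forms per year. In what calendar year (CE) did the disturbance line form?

1697 CE

Between growth increment 126 and the ventral margin there are 331 − 126 = 205 growth increments.
Counting back 205 years from 1902 CE places the disturbance line in 1902 − 205 = 1697 CE.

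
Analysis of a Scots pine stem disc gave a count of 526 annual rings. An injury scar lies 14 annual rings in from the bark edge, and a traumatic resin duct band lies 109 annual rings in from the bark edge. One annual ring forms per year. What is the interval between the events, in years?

95 yr

109 − 14 = 95 annual rings lie between the two events.
That is 95 years at one annual ring per year.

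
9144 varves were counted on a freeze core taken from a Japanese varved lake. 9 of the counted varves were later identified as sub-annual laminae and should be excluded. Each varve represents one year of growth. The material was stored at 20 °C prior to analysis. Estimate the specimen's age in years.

9135 yr

Adjusted count: 9144 − 9 = 9135 varves.
With a one-to-one varve periodicity this is 9135 years.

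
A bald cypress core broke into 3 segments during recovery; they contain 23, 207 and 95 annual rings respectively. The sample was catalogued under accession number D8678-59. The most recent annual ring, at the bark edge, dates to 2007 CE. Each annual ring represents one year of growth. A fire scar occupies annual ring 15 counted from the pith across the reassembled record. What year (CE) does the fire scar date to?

1697 CE

Total annual rings = 23 + 207 + 95 = 325.
325 − 15 = 310 annual rings lie beyond the fire scar toward the bark edge.
The annual ring at the bark edge is 2007 CE, so the fire scar dates to 2007 − 310 = 1697 CE.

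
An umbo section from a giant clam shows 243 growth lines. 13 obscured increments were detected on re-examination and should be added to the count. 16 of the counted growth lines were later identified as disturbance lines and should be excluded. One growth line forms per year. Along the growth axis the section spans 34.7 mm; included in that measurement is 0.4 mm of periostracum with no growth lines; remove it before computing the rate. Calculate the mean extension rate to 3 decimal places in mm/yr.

Correcting the raw count gives 243 − 16 + 13 = 240 true growth lines.
The growth record spans 34.7 − 0.4 = 34.3 mm.
34.3 mm over 240 years gives 34.3 / 240 ≈ 0.143 mm/yr.

0.143 mm/yr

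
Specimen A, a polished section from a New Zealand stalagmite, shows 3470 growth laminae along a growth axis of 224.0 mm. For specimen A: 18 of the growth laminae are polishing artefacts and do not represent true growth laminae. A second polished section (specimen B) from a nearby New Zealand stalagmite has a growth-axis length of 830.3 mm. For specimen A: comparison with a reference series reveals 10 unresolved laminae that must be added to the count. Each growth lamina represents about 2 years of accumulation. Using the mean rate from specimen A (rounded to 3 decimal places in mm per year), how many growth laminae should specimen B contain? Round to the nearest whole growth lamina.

Specimen A: after corrections the count is 3470 − 18 + 10 = 3462 growth laminae.
Specimen A: at 2 years per growth lamina, 3462 × 2 = 6924 years.
A: 224.0 mm over 6924 years gives 224.0 / 6924 ≈ 0.032 mm per year.
For B, 830.3 / 0.032 = 25946.87 years; at 2 years per growth lamina that is 25946.87 / 2 ≈ 12973 growth laminae.

12973 growth laminae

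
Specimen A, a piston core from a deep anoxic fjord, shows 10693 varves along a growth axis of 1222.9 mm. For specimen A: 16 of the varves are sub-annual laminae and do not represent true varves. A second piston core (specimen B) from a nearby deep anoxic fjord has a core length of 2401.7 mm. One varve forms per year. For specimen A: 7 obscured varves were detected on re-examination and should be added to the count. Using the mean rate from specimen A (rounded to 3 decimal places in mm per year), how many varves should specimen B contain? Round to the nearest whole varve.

Specimen A: after corrections the count is 10693 − 16 + 7 = 10684 varves.
A: 1222.9 mm over 10684 years gives 1222.9 / 10684 ≈ 0.114 mm/yr.
Specimen B: 2401.7 mm / 0.114 mm per year = 21067.54 years ≈ 21068 varves.

21068 varves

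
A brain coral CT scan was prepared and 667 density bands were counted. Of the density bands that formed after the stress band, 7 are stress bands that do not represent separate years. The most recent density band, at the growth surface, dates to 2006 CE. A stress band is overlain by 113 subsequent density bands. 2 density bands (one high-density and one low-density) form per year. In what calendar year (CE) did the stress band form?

1953 CE

113 density bands post-date the stress band.
Removing the 7 false density bands leaves 113 − 7 = 106 true density bands beyond the stress band.
Dividing by 2 density bands per year: 106 / 2 = 53 years.
Counting back 53 years from 2006 CE places the stress band in 2006 − 53 = 1953 CE.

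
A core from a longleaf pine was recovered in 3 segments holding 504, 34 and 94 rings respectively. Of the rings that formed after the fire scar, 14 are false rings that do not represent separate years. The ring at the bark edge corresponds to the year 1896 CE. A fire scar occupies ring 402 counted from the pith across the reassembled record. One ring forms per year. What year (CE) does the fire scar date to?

1680 CE

Total rings = 504 + 34 + 94 = 632.
The fire scar sits at ring 402 from the pith, so 632 − 402 = 230 rings formed after it.
Removing the 14 false rings leaves 230 − 14 = 216 true rings beyond the fire scar.
Counting back 216 years from 1896 CE places the fire scar in 1896 − 216 = 1680 CE.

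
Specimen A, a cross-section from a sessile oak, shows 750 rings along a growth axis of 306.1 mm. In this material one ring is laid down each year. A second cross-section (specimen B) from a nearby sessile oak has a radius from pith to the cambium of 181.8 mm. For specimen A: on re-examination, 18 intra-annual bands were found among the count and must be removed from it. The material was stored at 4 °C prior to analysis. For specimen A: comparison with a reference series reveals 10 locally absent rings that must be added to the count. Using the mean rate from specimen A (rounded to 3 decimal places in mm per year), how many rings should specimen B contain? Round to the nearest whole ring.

Specimen A: after corrections the count is 750 − 18 + 10 = 742 rings.
A: 306.1 mm over 742 years gives 306.1 / 742 ≈ 0.413 mm per year.
B spans 181.8 / 0.413 = 440.19 years ≈ 440 rings.

440 rings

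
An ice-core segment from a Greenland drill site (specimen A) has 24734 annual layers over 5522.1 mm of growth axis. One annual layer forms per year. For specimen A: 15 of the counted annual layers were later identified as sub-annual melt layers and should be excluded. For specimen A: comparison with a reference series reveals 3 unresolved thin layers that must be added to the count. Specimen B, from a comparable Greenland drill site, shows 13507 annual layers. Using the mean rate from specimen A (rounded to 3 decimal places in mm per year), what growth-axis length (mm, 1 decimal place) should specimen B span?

3012.1 mm

Specimen A: correcting the raw count gives 24734 − 15 + 3 = 24722 true annual layers.
A: 5522.1 mm over 24722 years gives 5522.1 / 24722 ≈ 0.223 mm per year.
For B, 0.223 mm/year × 13507 years = 3012.1 mm.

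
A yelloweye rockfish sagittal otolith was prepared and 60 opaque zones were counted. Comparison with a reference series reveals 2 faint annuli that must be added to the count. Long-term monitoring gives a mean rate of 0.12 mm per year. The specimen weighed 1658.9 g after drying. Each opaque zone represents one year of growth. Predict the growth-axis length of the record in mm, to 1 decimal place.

True opaque zone count = 60 + 2 = 62.
62 years at 0.12 mm/year gives 0.12 × 62 = 7.4 mm.

7.4 mm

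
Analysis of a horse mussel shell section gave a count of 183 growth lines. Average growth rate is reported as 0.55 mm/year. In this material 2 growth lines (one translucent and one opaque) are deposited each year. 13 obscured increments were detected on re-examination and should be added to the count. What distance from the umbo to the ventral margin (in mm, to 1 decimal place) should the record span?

53.9 mm

Correcting the raw count gives 183 + 13 = 196 true growth lines.
Dividing by 2 growth lines per year: 196 / 2 = 98 years.
Length ≈ 0.55 × 98 = 53.9 mm.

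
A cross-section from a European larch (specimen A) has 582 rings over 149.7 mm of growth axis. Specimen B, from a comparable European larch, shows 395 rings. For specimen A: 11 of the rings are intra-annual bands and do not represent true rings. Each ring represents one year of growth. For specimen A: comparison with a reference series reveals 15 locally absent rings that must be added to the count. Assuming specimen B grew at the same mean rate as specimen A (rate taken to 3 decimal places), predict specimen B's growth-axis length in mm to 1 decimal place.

100.7 mm

Specimen A: correcting the raw count gives 582 − 11 + 15 = 586 true rings.
A: Extension rate ≈ 149.7 / 586 = 0.255 mm per year.
B's length ≈ 0.255 × 395 = 100.7 mm.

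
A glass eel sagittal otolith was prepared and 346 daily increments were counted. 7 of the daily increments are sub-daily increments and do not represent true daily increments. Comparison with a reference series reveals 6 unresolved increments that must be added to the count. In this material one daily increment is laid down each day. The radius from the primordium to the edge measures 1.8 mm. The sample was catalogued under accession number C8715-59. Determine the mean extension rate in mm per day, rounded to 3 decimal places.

True daily increment count = 346 − 7 + 6 = 345.
Extension rate ≈ 1.8 / 345 = 0.005 mm per day.

0.005 mm per day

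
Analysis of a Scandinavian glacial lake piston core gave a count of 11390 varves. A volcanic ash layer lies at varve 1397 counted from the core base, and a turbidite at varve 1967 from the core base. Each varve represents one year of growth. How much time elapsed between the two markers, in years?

The two markers are separated by 1967 − 1397 = 570 varves.
That is 570 years at one varve per year.

570 years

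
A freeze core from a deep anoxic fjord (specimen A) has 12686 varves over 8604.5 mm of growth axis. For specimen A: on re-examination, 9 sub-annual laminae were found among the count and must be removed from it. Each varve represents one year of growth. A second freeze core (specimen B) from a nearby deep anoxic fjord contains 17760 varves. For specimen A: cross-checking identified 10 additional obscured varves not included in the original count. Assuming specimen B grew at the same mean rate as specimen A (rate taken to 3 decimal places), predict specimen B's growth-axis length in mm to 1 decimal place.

Specimen A: true varve count = 12686 − 9 + 10 = 12687.
A: Mean rate = 8604.5 mm / 12687 years ≈ 0.678 mm per year.
B's length ≈ 0.678 × 17760 = 12041.3 mm.

12041.3 mm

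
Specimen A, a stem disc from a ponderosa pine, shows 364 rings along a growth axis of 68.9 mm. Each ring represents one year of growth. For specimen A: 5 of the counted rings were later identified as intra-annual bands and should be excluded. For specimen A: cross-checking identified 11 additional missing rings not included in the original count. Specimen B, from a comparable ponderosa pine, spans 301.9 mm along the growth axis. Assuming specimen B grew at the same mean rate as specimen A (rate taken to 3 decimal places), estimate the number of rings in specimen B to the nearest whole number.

1623 rings

Specimen A: adjusted count: 364 − 5 + 11 = 370 rings.
A: Extension rate ≈ 68.9 / 370 = 0.186 mm per year.
For B, 301.9 / 0.186 = 1623.12 years ≈ 1623 rings.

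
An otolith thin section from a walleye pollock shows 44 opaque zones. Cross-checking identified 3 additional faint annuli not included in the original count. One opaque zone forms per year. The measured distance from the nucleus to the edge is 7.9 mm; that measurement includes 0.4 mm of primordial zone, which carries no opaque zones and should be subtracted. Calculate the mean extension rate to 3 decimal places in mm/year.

After corrections the count is 44 + 3 = 47 opaque zones.
Removing the 0.4 mm offcut leaves 7.9 − 0.4 = 7.5 mm.
Mean rate = 7.5 mm / 47 years ≈ 0.160 mm/year.

0.160 mm/year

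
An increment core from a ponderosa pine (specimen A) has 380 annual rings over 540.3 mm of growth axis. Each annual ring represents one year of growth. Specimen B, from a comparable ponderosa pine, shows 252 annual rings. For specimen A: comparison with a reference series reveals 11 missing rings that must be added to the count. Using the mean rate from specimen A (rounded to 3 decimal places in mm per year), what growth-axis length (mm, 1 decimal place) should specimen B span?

Specimen A: after corrections the count is 380 + 11 = 391 annual rings.
A: Mean rate = 540.3 mm / 391 years ≈ 1.382 mm/yr.
Length of B = 1.382 × 252 = 348.3 mm.

348.3 mm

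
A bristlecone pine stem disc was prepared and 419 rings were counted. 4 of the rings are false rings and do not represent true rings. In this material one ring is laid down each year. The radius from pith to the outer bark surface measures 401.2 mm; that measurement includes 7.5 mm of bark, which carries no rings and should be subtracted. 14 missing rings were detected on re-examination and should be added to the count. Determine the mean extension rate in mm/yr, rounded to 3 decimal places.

After corrections the count is 419 − 4 + 14 = 429 rings.
Net length = 401.2 − 7.5 = 393.7 mm.
393.7 mm over 429 years gives 393.7 / 429 ≈ 0.918 mm/yr.

0.918 mm/yr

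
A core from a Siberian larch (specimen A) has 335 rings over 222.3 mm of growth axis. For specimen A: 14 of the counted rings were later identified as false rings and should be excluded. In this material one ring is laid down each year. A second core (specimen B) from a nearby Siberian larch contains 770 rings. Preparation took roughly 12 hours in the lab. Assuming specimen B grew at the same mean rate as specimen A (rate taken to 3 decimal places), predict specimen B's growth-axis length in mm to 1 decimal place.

Specimen A: correcting the raw count gives 335 − 14 = 321 true rings.
A: Mean rate = 222.3 mm / 321 years ≈ 0.693 mm/yr.
Length of B = 0.693 × 770 = 533.6 mm.

533.6 mm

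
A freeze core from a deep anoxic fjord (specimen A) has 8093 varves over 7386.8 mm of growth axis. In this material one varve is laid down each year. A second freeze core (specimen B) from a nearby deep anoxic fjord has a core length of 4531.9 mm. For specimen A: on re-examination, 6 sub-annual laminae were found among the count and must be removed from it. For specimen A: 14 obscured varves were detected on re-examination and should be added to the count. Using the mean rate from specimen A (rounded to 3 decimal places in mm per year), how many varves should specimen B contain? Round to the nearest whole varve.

Specimen A: after corrections the count is 8093 − 6 + 14 = 8101 varves.
A: Mean rate = 7386.8 mm / 8101 years ≈ 0.912 mm per year.
For B, 4531.9 / 0.912 = 4969.19 years ≈ 4969 varves.

4969 varves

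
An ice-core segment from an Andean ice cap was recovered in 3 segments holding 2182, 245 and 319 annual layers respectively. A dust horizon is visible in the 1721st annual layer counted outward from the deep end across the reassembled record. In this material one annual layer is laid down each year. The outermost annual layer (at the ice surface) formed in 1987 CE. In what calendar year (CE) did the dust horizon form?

962 CE

Total annual layers = 2182 + 245 + 319 = 2746.
The dust horizon sits at annual layer 1721 from the deep end, so 2746 − 1721 = 1025 annual layers formed after it.
The annual layer at the ice surface is 1987 CE, so the dust horizon dates to 1987 − 1025 = 962 CE.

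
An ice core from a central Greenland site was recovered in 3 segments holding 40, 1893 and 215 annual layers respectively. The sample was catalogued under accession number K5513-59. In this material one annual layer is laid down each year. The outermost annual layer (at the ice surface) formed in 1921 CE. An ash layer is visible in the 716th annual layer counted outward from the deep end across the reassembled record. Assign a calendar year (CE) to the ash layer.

489 CE

Total annual layers = 40 + 1893 + 215 = 2148.
2148 − 716 = 1432 annual layers lie beyond the ash layer toward the ice surface.
Counting back 1432 years from 1921 CE places the ash layer in 1921 − 1432 = 489 CE.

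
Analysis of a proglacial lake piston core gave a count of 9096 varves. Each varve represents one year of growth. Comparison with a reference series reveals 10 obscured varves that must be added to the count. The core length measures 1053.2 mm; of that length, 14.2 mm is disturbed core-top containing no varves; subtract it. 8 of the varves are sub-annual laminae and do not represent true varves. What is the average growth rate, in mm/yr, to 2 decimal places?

Correcting the raw count gives 9096 − 8 + 10 = 9098 true varves.
Removing the 14.2 mm offcut leaves 1053.2 − 14.2 = 1039.0 mm.
Extension rate ≈ 1039.0 / 9098 = 0.11 mm/yr.

0.11 mm/yr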